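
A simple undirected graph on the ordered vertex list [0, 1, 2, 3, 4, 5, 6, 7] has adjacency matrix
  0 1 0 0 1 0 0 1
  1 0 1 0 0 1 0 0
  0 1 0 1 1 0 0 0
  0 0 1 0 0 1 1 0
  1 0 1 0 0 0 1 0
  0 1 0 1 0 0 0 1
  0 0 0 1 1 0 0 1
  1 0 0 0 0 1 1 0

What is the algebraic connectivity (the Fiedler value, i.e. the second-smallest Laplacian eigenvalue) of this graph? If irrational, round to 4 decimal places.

Each diagonal entry of L is the vertex degree and each off-diagonal entry is -1 where an edge is present, 0 otherwise; in the order [0, 1, 2, 3, 4, 5, 6, 7] the diagonal is [3, 3, 3, 3, 3, 3, 3, 3]. Computing the eigenvalues of L and sorting gives [0, 2, 2, 2, 4, 4, 4, 6]. The Fiedler value lambda_2 = 2 is strictly positive, so the graph is connected.

2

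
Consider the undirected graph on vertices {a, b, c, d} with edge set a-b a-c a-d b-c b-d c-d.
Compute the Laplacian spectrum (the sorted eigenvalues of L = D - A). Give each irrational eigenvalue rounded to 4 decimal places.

[0, 4, 4, 4]

Reading degrees in the order [a, b, c, d] gives [3, 3, 3, 3]; set D = diag(3, 3, 3, 3) and form L = D - A. L is symmetric positive semidefinite, so every eigenvalue is real and nonnegative. The single zero eigenvalue shows the graph is connected. By the matrix-tree theorem the graph has (1/4) * product of the nonzero eigenvalues = 16 spanning trees.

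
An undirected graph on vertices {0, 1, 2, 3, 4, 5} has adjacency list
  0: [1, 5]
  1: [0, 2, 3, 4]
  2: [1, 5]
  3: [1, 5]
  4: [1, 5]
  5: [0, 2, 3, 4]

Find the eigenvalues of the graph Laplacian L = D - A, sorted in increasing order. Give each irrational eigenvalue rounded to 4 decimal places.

[0, 2, 2, 2, 4, 6]

Each diagonal entry of L is the vertex degree and each off-diagonal entry is -1 where an edge is present, 0 otherwise; in the order [0, 1, 2, 3, 4, 5] the diagonal is [2, 4, 2, 2, 2, 4]. Diagonalising L (or applying a numerical eigensolver to the 6x6 matrix) gives the spectrum above. The single zero eigenvalue shows the graph is connected. There is one zero in the spectrum, matching the 1 component. The eigenvalues sum to 16, which equals trace(L) = 2|E|.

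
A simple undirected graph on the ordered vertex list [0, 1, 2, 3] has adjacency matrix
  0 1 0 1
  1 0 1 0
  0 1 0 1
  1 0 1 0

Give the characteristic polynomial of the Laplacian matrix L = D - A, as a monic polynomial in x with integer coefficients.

x^4 - 8x^3 + 20x^2 - 16x

With the vertex order [0, 1, 2, 3], the degrees are [2, 2, 2, 2], giving D = diag(2, 2, 2, 2) and L = D - A. The eigenvalues of L are [0, 2, 2, 4]; the characteristic polynomial is the product of (x - lambda_i), which multiplies out to x^4 - 8x^3 + 20x^2 - 16x. The constant term is 0 because L is singular (the all-ones vector lies in its kernel). There is one zero in the spectrum, matching the 1 component.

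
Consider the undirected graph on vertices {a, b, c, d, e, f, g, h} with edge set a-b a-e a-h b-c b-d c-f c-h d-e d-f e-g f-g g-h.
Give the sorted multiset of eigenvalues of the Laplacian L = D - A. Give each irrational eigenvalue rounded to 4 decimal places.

[0, 2, 2, 2, 4, 4, 4, 6]

With the vertex order [a, b, c, d, e, f, g, h], the degrees are [3, 3, 3, 3, 3, 3, 3, 3], giving D = diag(3, 3, 3, 3, 3, 3, 3, 3) and L = D - A. L is symmetric positive semidefinite, so every eigenvalue is real and nonnegative. The largest eigenvalue, 6, is at most the vertex count 8.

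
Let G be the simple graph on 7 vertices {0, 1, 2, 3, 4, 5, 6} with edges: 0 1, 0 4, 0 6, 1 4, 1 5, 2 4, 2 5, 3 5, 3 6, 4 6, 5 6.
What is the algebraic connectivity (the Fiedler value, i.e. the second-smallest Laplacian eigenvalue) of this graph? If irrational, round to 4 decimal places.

Each diagonal entry of L is the vertex degree and each off-diagonal entry is -1 where an edge is present, 0 otherwise; in the order [0, 1, 2, 3, 4, 5, 6] the diagonal is [3, 3, 2, 2, 4, 4, 4]. Computing the eigenvalues of L and sorting gives [0, 1.5858, 1.8642, 3.3378, 4.4142, 4.6622, 6.1358]. The Fiedler value lambda_2 = 1.5858 is strictly positive, so the graph is connected. By the matrix-tree theorem the graph has (1/7) * product of the nonzero eigenvalues = 178 spanning trees.

1.5858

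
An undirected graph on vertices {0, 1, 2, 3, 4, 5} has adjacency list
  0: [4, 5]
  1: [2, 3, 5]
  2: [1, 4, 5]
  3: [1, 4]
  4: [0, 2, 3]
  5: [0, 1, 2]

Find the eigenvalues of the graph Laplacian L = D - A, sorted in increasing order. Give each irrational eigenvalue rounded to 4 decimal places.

Reading degrees in the order [0, 1, 2, 3, 4, 5] gives [2, 3, 3, 2, 3, 3]; set D = diag(2, 3, 3, 2, 3, 3) and form L = D - A. The multiplicity of 0 as a Laplacian eigenvalue equals the number of connected components. The single zero eigenvalue shows the graph is connected.

[0, 1.5858, 2, 3, 4.4142, 5]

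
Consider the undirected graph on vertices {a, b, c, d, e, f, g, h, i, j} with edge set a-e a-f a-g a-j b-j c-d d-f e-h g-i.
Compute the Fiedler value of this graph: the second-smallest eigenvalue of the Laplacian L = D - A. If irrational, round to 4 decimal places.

0.2318

With the vertex order [a, b, c, d, e, f, g, h, i, j], the degrees are [4, 1, 1, 2, 2, 2, 2, 1, 1, 2], giving D = diag(4, 1, 1, 2, 2, 2, 2, 1, 1, 2) and L = D - A. The sorted Laplacian eigenvalues are [0, 0.2318, 0.3820, 0.3820, 1.2769, 2, 2.6180, 2.6180, 3.1815, 5.3098]; the algebraic connectivity is the second entry, 0.2318. The largest eigenvalue, 5.3098, is at most the vertex count 10. The eigenvalues sum to 18, which equals trace(L) = 2|E|.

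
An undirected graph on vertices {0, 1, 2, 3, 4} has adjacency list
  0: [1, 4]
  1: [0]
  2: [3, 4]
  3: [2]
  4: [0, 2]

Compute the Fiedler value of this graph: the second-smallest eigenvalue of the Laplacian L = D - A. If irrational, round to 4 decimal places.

0.3820

With the vertex order [0, 1, 2, 3, 4], the degrees are [2, 1, 2, 1, 2], giving D = diag(2, 1, 2, 1, 2) and L = D - A. The smallest Laplacian eigenvalue is always 0. The next one, lambda_2 = 0.3820, measures how hard the graph is to disconnect: larger values mean better connectivity. There is one zero in the spectrum, matching the 1 component. The largest eigenvalue, 3.6180, is at most the vertex count 5.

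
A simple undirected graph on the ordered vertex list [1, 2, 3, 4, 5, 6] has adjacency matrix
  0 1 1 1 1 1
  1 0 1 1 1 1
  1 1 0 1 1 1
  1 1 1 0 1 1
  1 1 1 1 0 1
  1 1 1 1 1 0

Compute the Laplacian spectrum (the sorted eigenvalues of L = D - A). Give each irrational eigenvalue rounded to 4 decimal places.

[0, 6, 6, 6, 6, 6]

Each diagonal entry of L is the vertex degree and each off-diagonal entry is -1 where an edge is present, 0 otherwise; in the order [1, 2, 3, 4, 5, 6] the diagonal is [5, 5, 5, 5, 5, 5]. Diagonalising L (or applying a numerical eigensolver to the 6x6 matrix) gives the spectrum above. The single zero eigenvalue shows the graph is connected. By the matrix-tree theorem the graph has (1/6) * product of the nonzero eigenvalues = 1296 spanning trees.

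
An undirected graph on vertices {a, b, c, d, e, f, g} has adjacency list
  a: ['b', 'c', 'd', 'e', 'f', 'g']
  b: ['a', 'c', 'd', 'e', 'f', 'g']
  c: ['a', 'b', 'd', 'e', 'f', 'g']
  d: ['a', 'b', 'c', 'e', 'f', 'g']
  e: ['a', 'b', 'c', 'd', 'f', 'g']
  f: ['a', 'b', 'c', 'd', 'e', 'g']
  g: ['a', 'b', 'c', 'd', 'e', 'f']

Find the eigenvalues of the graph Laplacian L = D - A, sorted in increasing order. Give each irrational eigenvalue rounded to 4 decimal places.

Reading degrees in the order [a, b, c, d, e, f, g] gives [6, 6, 6, 6, 6, 6, 6]; set D = diag(6, 6, 6, 6, 6, 6, 6) and form L = D - A. L is symmetric positive semidefinite, so every eigenvalue is real and nonnegative.

[0, 7, 7, 7, 7, 7, 7]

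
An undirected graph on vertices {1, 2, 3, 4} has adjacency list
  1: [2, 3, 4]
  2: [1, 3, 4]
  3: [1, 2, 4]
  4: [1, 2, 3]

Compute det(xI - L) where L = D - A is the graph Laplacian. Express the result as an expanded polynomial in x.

x^4 - 12x^3 + 48x^2 - 64x

Reading degrees in the order [1, 2, 3, 4] gives [3, 3, 3, 3]; set D = diag(3, 3, 3, 3) and form L = D - A. L has integer entries, so p(x) = det(xI - L) has integer coefficients. Expanding the determinant yields x^4 - 12x^3 + 48x^2 - 64x. The constant term is 0 because L is singular (the all-ones vector lies in its kernel). The eigenvalues sum to 12, which equals trace(L) = 2|E|.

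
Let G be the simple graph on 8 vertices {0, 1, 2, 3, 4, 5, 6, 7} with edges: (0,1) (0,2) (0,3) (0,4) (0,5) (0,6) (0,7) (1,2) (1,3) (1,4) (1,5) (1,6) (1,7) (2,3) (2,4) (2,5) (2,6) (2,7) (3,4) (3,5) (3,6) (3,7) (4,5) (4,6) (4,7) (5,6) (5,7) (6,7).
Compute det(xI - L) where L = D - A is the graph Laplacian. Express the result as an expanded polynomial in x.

x^8 - 56x^7 + 1344x^6 - 17920x^5 + 143360x^4 - 688128x^3 + 1835008x^2 - 2097152x

Reading degrees in the order [0, 1, 2, 3, 4, 5, 6, 7] gives [7, 7, 7, 7, 7, 7, 7, 7]; set D = diag(7, 7, 7, 7, 7, 7, 7, 7) and form L = D - A. L has integer entries, so p(x) = det(xI - L) has integer coefficients. Expanding the determinant yields x^8 - 56x^7 + 1344x^6 - 17920x^5 + 143360x^4 - 688128x^3 + 1835008x^2 - 2097152x. Since p(0) = det(-L) = 0, x divides p(x). The largest eigenvalue, 8, is at most the vertex count 8.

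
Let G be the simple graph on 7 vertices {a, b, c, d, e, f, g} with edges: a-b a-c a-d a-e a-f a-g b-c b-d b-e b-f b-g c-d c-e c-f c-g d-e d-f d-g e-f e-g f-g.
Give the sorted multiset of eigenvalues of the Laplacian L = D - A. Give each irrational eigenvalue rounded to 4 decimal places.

[0, 7, 7, 7, 7, 7, 7]

With the vertex order [a, b, c, d, e, f, g], the degrees are [6, 6, 6, 6, 6, 6, 6], giving D = diag(6, 6, 6, 6, 6, 6, 6) and L = D - A. Since every row of L sums to 0, the all-ones vector is in the kernel and 0 is an eigenvalue. There is one zero in the spectrum, matching the 1 component. The eigenvalues sum to 42, which equals trace(L) = 2|E|.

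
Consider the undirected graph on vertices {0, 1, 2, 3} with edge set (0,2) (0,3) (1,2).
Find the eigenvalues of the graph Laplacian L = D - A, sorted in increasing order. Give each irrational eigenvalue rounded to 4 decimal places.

[0, 0.5858, 2, 3.4142]

Reading degrees in the order [0, 1, 2, 3] gives [2, 1, 2, 1]; set D = diag(2, 1, 2, 1) and form L = D - A. L is symmetric positive semidefinite, so every eigenvalue is real and nonnegative. The single zero eigenvalue shows the graph is connected.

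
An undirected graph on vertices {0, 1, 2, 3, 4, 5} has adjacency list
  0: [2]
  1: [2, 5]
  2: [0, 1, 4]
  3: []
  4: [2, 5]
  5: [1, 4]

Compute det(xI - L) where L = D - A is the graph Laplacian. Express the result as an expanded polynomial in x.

x^6 - 10x^5 + 34x^4 - 46x^3 + 20x^2

With the vertex order [0, 1, 2, 3, 4, 5], the degrees are [1, 2, 3, 0, 2, 2], giving D = diag(1, 2, 3, 0, 2, 2) and L = D - A. L has integer entries, so p(x) = det(xI - L) has integer coefficients. Expanding the determinant yields x^6 - 10x^5 + 34x^4 - 46x^3 + 20x^2. The coefficient of x^5 equals -trace(L) = -10, matching the sum of degrees.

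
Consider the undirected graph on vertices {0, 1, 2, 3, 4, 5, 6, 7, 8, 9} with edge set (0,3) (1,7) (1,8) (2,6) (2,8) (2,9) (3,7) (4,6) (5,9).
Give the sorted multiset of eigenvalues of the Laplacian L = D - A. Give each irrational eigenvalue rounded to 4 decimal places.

Reading degrees in the order [0, 1, 2, 3, 4, 5, 6, 7, 8, 9] gives [1, 2, 3, 2, 1, 1, 2, 2, 2, 2]; set D = diag(1, 2, 3, 2, 1, 1, 2, 2, 2, 2) and form L = D - A. Since every row of L sums to 0, the all-ones vector is in the kernel and 0 is an eigenvalue. The eigenvalues sum to 18, which equals trace(L) = 2|E|.

[0, 0.1277, 0.3820, 0.6297, 1.3820, 2, 2.6180, 2.7968, 3.6180, 4.4458]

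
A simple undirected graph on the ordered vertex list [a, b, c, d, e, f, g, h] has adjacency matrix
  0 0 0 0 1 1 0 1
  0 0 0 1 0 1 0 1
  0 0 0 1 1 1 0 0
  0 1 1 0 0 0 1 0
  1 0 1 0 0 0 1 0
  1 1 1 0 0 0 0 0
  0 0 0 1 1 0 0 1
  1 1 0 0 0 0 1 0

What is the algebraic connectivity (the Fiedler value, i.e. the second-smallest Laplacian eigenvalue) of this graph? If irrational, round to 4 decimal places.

2

Reading degrees in the order [a, b, c, d, e, f, g, h] gives [3, 3, 3, 3, 3, 3, 3, 3]; set D = diag(3, 3, 3, 3, 3, 3, 3, 3) and form L = D - A. The smallest Laplacian eigenvalue is always 0. The next one, lambda_2 = 2, measures how hard the graph is to disconnect: larger values mean better connectivity.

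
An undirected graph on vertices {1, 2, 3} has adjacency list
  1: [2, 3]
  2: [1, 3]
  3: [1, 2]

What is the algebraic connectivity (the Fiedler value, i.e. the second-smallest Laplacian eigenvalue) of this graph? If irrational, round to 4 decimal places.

Reading degrees in the order [1, 2, 3] gives [2, 2, 2]; set D = diag(2, 2, 2) and form L = D - A. The smallest Laplacian eigenvalue is always 0. The next one, lambda_2 = 3, measures how hard the graph is to disconnect: larger values mean better connectivity. The eigenvalues sum to 6, which equals trace(L) = 2|E|. By the matrix-tree theorem the graph has (1/3) * product of the nonzero eigenvalues = 3 spanning trees.

3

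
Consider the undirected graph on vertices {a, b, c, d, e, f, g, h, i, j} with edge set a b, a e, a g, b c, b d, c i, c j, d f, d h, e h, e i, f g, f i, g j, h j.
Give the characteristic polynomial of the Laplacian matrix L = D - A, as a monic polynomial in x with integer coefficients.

x^10 - 30x^9 + 390x^8 - 2880x^7 + 13305x^6 - 39882x^5 + 77640x^4 - 94800x^3 + 66000x^2 - 20000x

Each diagonal entry of L is the vertex degree and each off-diagonal entry is -1 where an edge is present, 0 otherwise; in the order [a, b, c, d, e, f, g, h, i, j] the diagonal is [3, 3, 3, 3, 3, 3, 3, 3, 3, 3]. L has integer entries, so p(x) = det(xI - L) has integer coefficients. Expanding the determinant yields x^10 - 30x^9 + 390x^8 - 2880x^7 + 13305x^6 - 39882x^5 + 77640x^4 - 94800x^3 + 66000x^2 - 20000x. The constant term is 0 because L is singular (the all-ones vector lies in its kernel). There is one zero in the spectrum, matching the 1 component. The eigenvalues sum to 30, which equals trace(L) = 2|E|.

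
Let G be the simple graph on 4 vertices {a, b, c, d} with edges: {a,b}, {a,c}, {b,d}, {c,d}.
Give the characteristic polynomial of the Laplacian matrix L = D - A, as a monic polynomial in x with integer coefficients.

Each diagonal entry of L is the vertex degree and each off-diagonal entry is -1 where an edge is present, 0 otherwise; in the order [a, b, c, d] the diagonal is [2, 2, 2, 2]. Computing det(xI - L) by cofactor expansion (or equivalently via sum-over-permutations) gives x^4 - 8x^3 + 20x^2 - 16x. The constant term is 0 because L is singular (the all-ones vector lies in its kernel). By the matrix-tree theorem the graph has (1/4) * product of the nonzero eigenvalues = 4 spanning trees. The largest eigenvalue, 4, is at most the vertex count 4.

x^4 - 8x^3 + 20x^2 - 16x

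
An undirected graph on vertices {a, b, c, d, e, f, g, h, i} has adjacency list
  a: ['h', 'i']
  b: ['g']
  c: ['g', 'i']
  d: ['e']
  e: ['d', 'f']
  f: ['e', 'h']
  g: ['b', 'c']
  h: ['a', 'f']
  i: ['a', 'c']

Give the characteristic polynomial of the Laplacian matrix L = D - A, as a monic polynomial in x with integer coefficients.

x^9 - 16x^8 + 105x^7 - 364x^6 + 715x^5 - 792x^4 + 462x^3 - 120x^2 + 9x

With the vertex order [a, b, c, d, e, f, g, h, i], the degrees are [2, 1, 2, 1, 2, 2, 2, 2, 2], giving D = diag(2, 1, 2, 1, 2, 2, 2, 2, 2) and L = D - A. L has integer entries, so p(x) = det(xI - L) has integer coefficients. Expanding the determinant yields x^9 - 16x^8 + 105x^7 - 364x^6 + 715x^5 - 792x^4 + 462x^3 - 120x^2 + 9x. The coefficient of x^8 equals -trace(L) = -16, matching the sum of degrees. By the matrix-tree theorem the graph has (1/9) * product of the nonzero eigenvalues = 1 spanning tree.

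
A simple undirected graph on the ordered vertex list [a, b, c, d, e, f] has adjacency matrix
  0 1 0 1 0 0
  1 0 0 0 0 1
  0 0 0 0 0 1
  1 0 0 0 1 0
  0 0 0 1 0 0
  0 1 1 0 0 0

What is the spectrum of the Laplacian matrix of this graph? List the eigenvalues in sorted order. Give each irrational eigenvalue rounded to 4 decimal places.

[0, 0.2679, 1, 2, 3, 3.7321]

Each diagonal entry of L is the vertex degree and each off-diagonal entry is -1 where an edge is present, 0 otherwise; in the order [a, b, c, d, e, f] the diagonal is [2, 2, 1, 2, 1, 2]. Diagonalising L (or applying a numerical eigensolver to the 6x6 matrix) gives the spectrum above. The single zero eigenvalue shows the graph is connected. By the matrix-tree theorem the graph has (1/6) * product of the nonzero eigenvalues = 1 spanning tree. There is one zero in the spectrum, matching the 1 component.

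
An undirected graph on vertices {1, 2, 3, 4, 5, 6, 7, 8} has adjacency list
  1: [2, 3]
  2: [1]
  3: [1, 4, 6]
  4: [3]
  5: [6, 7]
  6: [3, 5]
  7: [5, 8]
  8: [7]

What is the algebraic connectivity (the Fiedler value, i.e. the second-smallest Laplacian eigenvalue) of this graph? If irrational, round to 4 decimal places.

0.1864

With the vertex order [1, 2, 3, 4, 5, 6, 7, 8], the degrees are [2, 1, 3, 1, 2, 2, 2, 1], giving D = diag(2, 1, 3, 1, 2, 2, 2, 1) and L = D - A. Computing the eigenvalues of L and sorting gives [0, 0.1864, 0.5858, 1, 2, 2.4707, 3.4142, 4.3429]. The Fiedler value lambda_2 = 0.1864 is strictly positive, so the graph is connected. By the matrix-tree theorem the graph has (1/8) * product of the nonzero eigenvalues = 1 spanning tree.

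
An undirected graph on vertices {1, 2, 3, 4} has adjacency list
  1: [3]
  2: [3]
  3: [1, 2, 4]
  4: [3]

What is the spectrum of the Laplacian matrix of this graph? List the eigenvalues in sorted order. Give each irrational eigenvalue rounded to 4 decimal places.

[0, 1, 1, 4]

Each diagonal entry of L is the vertex degree and each off-diagonal entry is -1 where an edge is present, 0 otherwise; in the order [1, 2, 3, 4] the diagonal is [1, 1, 3, 1]. Diagonalising L (or applying a numerical eigensolver to the 4x4 matrix) gives the spectrum above. By the matrix-tree theorem the graph has (1/4) * product of the nonzero eigenvalues = 1 spanning tree.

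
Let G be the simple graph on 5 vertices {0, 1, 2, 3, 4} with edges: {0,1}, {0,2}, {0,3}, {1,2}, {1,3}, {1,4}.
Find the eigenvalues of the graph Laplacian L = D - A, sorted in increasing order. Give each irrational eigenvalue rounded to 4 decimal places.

[0, 1, 2, 4, 5]

Reading degrees in the order [0, 1, 2, 3, 4] gives [3, 4, 2, 2, 1]; set D = diag(3, 4, 2, 2, 1) and form L = D - A. Diagonalising L (or applying a numerical eigensolver to the 5x5 matrix) gives the spectrum above. The single zero eigenvalue shows the graph is connected. There is one zero in the spectrum, matching the 1 component.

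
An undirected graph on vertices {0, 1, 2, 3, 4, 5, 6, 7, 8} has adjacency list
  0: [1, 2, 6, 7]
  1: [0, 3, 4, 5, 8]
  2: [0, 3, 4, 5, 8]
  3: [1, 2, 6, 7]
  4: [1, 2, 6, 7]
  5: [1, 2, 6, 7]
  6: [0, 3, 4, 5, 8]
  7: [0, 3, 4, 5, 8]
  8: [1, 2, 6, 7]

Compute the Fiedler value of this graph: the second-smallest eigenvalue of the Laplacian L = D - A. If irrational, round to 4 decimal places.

4

With the vertex order [0, 1, 2, 3, 4, 5, 6, 7, 8], the degrees are [4, 5, 5, 4, 4, 4, 5, 5, 4], giving D = diag(4, 5, 5, 4, 4, 4, 5, 5, 4) and L = D - A. Computing the eigenvalues of L and sorting gives [0, 4, 4, 4, 4, 5, 5, 5, 9]. The Fiedler value lambda_2 = 4 is strictly positive, so the graph is connected. There is one zero in the spectrum, matching the 1 component. By the matrix-tree theorem the graph has (1/9) * product of the nonzero eigenvalues = 32000 spanning trees.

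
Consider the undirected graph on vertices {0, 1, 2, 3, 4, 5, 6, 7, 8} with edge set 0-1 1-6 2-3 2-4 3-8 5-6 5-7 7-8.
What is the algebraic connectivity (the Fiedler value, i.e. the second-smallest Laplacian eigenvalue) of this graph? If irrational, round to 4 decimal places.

0.1206

Each diagonal entry of L is the vertex degree and each off-diagonal entry is -1 where an edge is present, 0 otherwise; in the order [0, 1, 2, 3, 4, 5, 6, 7, 8] the diagonal is [1, 2, 2, 2, 1, 2, 2, 2, 2]. Computing the eigenvalues of L and sorting gives [0, 0.1206, 0.4679, 1, 1.6527, 2.3473, 3, 3.5321, 3.8794]. The Fiedler value lambda_2 = 0.1206 is strictly positive, so the graph is connected. By the matrix-tree theorem the graph has (1/9) * product of the nonzero eigenvalues = 1 spanning tree.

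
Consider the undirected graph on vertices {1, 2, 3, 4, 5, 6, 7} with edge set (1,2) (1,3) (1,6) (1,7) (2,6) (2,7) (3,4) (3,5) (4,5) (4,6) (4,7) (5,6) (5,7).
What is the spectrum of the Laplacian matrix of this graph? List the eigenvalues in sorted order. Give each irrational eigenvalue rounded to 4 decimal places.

With the vertex order [1, 2, 3, 4, 5, 6, 7], the degrees are [4, 3, 3, 4, 4, 4, 4], giving D = diag(4, 3, 3, 4, 4, 4, 4) and L = D - A. The multiplicity of 0 as a Laplacian eigenvalue equals the number of connected components. By the matrix-tree theorem the graph has (1/7) * product of the nonzero eigenvalues = 680 spanning trees.

[0, 2.2243, 3.4108, 4, 4.7237, 5, 6.6412]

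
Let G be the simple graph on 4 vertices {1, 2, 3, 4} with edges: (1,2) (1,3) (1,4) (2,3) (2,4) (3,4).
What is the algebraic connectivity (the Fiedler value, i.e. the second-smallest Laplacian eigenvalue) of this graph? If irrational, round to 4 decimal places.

With the vertex order [1, 2, 3, 4], the degrees are [3, 3, 3, 3], giving D = diag(3, 3, 3, 3) and L = D - A. Computing the eigenvalues of L and sorting gives [0, 4, 4, 4]. The Fiedler value lambda_2 = 4 is strictly positive, so the graph is connected. The eigenvalues sum to 12, which equals trace(L) = 2|E|.

4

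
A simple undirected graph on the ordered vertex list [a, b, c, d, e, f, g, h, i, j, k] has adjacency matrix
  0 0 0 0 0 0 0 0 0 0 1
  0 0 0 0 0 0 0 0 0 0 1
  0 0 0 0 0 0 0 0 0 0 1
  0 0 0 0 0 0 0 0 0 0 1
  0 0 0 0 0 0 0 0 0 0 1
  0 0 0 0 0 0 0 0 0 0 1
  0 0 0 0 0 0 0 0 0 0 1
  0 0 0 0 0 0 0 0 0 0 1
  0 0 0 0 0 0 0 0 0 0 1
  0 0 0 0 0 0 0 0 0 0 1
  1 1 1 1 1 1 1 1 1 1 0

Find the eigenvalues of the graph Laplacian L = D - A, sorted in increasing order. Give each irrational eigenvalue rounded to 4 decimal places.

Reading degrees in the order [a, b, c, d, e, f, g, h, i, j, k] gives [1, 1, 1, 1, 1, 1, 1, 1, 1, 1, 10]; set D = diag(1, 1, 1, 1, 1, 1, 1, 1, 1, 1, 10) and form L = D - A. The multiplicity of 0 as a Laplacian eigenvalue equals the number of connected components. By the matrix-tree theorem the graph has (1/11) * product of the nonzero eigenvalues = 1 spanning tree.

[0, 1, 1, 1, 1, 1, 1, 1, 1, 1, 11]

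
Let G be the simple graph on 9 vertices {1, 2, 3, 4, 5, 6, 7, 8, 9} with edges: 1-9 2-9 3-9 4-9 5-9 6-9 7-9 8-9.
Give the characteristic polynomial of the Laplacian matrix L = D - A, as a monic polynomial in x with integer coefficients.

Each diagonal entry of L is the vertex degree and each off-diagonal entry is -1 where an edge is present, 0 otherwise; in the order [1, 2, 3, 4, 5, 6, 7, 8, 9] the diagonal is [1, 1, 1, 1, 1, 1, 1, 1, 8]. The eigenvalues of L are [0, 1, 1, 1, 1, 1, 1, 1, 9]; the characteristic polynomial is the product of (x - lambda_i), which multiplies out to x^9 - 16x^8 + 84x^7 - 224x^6 + 350x^5 - 336x^4 + 196x^3 - 64x^2 + 9x. The constant term is 0 because L is singular (the all-ones vector lies in its kernel). The largest eigenvalue, 9, is at most the vertex count 9.

x^9 - 16x^8 + 84x^7 - 224x^6 + 350x^5 - 336x^4 + 196x^3 - 64x^2 + 9x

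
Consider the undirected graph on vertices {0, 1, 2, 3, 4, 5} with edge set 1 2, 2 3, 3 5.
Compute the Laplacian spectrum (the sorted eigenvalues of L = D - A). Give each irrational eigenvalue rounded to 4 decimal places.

With the vertex order [0, 1, 2, 3, 4, 5], the degrees are [0, 1, 2, 2, 0, 1], giving D = diag(0, 1, 2, 2, 0, 1) and L = D - A. The multiplicity of 0 as a Laplacian eigenvalue equals the number of connected components. The 3 zero eigenvalues correspond to the 3 connected components. There are 3 zeros in the spectrum, matching the 3 components. The largest eigenvalue, 3.4142, is at most the vertex count 6.

[0, 0, 0, 0.5858, 2, 3.4142]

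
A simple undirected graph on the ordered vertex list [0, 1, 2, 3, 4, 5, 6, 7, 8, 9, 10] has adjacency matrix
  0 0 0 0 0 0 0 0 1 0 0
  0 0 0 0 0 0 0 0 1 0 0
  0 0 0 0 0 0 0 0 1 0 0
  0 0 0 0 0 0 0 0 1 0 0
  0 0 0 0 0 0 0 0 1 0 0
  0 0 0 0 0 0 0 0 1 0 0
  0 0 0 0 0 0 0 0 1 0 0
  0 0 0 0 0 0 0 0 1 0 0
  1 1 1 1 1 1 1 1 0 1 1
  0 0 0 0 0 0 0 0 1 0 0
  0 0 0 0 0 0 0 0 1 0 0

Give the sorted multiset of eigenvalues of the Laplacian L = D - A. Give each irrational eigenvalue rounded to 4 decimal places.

Reading degrees in the order [0, 1, 2, 3, 4, 5, 6, 7, 8, 9, 10] gives [1, 1, 1, 1, 1, 1, 1, 1, 10, 1, 1]; set D = diag(1, 1, 1, 1, 1, 1, 1, 1, 10, 1, 1) and form L = D - A. The multiplicity of 0 as a Laplacian eigenvalue equals the number of connected components. By the matrix-tree theorem the graph has (1/11) * product of the nonzero eigenvalues = 1 spanning tree. The eigenvalues sum to 20, which equals trace(L) = 2|E|.

[0, 1, 1, 1, 1, 1, 1, 1, 1, 1, 11]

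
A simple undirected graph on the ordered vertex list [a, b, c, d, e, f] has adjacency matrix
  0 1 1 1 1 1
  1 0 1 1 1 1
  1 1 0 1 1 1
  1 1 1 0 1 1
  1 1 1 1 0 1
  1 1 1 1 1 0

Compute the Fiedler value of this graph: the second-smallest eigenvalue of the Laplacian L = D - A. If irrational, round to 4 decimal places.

Reading degrees in the order [a, b, c, d, e, f] gives [5, 5, 5, 5, 5, 5]; set D = diag(5, 5, 5, 5, 5, 5) and form L = D - A. The sorted Laplacian eigenvalues are [0, 6, 6, 6, 6, 6]; the algebraic connectivity is the second entry, 6. The eigenvalues sum to 30, which equals trace(L) = 2|E|. The largest eigenvalue, 6, is at most the vertex count 6.

6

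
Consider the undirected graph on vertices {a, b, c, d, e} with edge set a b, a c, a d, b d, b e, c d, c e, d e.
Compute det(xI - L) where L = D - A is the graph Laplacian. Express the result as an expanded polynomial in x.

Reading degrees in the order [a, b, c, d, e] gives [3, 3, 3, 4, 3]; set D = diag(3, 3, 3, 4, 3) and form L = D - A. L has integer entries, so p(x) = det(xI - L) has integer coefficients. Expanding the determinant yields x^5 - 16x^4 + 94x^3 - 240x^2 + 225x. The constant term is 0 because L is singular (the all-ones vector lies in its kernel).

x^5 - 16x^4 + 94x^3 - 240x^2 + 225x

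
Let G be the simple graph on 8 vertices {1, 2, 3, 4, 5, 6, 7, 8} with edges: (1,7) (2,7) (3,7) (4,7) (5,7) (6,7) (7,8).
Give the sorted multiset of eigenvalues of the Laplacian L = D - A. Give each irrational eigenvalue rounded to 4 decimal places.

Reading degrees in the order [1, 2, 3, 4, 5, 6, 7, 8] gives [1, 1, 1, 1, 1, 1, 7, 1]; set D = diag(1, 1, 1, 1, 1, 1, 7, 1) and form L = D - A. Since every row of L sums to 0, the all-ones vector is in the kernel and 0 is an eigenvalue. The eigenvalues sum to 14, which equals trace(L) = 2|E|. There is one zero in the spectrum, matching the 1 component.

[0, 1, 1, 1, 1, 1, 1, 8]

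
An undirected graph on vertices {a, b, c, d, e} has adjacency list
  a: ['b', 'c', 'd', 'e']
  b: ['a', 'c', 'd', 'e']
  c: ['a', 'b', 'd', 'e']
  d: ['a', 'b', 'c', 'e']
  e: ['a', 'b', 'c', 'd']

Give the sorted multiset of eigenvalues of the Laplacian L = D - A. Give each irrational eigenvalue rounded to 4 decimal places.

[0, 5, 5, 5, 5]

With the vertex order [a, b, c, d, e], the degrees are [4, 4, 4, 4, 4], giving D = diag(4, 4, 4, 4, 4) and L = D - A. L is symmetric positive semidefinite, so every eigenvalue is real and nonnegative. The single zero eigenvalue shows the graph is connected. By the matrix-tree theorem the graph has (1/5) * product of the nonzero eigenvalues = 125 spanning trees. The largest eigenvalue, 5, is at most the vertex count 5.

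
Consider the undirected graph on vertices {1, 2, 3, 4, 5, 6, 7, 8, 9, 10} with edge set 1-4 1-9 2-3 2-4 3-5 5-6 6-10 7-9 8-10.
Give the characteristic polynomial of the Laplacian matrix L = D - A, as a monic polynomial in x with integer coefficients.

Each diagonal entry of L is the vertex degree and each off-diagonal entry is -1 where an edge is present, 0 otherwise; in the order [1, 2, 3, 4, 5, 6, 7, 8, 9, 10] the diagonal is [2, 2, 2, 2, 2, 2, 1, 1, 2, 2]. Computing det(xI - L) by cofactor expansion (or equivalently via sum-over-permutations) gives x^10 - 18x^9 + 136x^8 - 560x^7 + 1365x^6 - 2002x^5 + 1716x^4 - 792x^3 + 165x^2 - 10x. The constant term is 0 because L is singular (the all-ones vector lies in its kernel).

x^10 - 18x^9 + 136x^8 - 560x^7 + 1365x^6 - 2002x^5 + 1716x^4 - 792x^3 + 165x^2 - 10x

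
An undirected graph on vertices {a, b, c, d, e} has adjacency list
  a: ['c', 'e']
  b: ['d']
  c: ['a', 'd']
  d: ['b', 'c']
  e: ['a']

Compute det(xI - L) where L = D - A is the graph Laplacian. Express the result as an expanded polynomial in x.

x^5 - 8x^4 + 21x^3 - 20x^2 + 5x

With the vertex order [a, b, c, d, e], the degrees are [2, 1, 2, 2, 1], giving D = diag(2, 1, 2, 2, 1) and L = D - A. L has integer entries, so p(x) = det(xI - L) has integer coefficients. Expanding the determinant yields x^5 - 8x^4 + 21x^3 - 20x^2 + 5x. Since p(0) = det(-L) = 0, x divides p(x). There is one zero in the spectrum, matching the 1 component.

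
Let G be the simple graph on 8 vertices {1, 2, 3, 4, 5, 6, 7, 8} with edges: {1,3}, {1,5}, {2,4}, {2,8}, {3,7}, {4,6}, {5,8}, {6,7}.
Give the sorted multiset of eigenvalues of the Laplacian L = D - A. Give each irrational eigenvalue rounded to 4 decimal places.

Each diagonal entry of L is the vertex degree and each off-diagonal entry is -1 where an edge is present, 0 otherwise; in the order [1, 2, 3, 4, 5, 6, 7, 8] the diagonal is [2, 2, 2, 2, 2, 2, 2, 2]. The multiplicity of 0 as a Laplacian eigenvalue equals the number of connected components. The single zero eigenvalue shows the graph is connected. The eigenvalues sum to 16, which equals trace(L) = 2|E|.

[0, 0.5858, 0.5858, 2, 2, 3.4142, 3.4142, 4]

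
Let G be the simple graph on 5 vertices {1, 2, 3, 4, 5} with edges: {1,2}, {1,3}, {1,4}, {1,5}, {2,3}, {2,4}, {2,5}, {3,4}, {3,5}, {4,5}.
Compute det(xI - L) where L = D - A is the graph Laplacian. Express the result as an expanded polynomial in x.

With the vertex order [1, 2, 3, 4, 5], the degrees are [4, 4, 4, 4, 4], giving D = diag(4, 4, 4, 4, 4) and L = D - A. Computing det(xI - L) by cofactor expansion (or equivalently via sum-over-permutations) gives x^5 - 20x^4 + 150x^3 - 500x^2 + 625x. The coefficient of x^4 equals -trace(L) = -20, matching the sum of degrees. The largest eigenvalue, 5, is at most the vertex count 5.

x^5 - 20x^4 + 150x^3 - 500x^2 + 625x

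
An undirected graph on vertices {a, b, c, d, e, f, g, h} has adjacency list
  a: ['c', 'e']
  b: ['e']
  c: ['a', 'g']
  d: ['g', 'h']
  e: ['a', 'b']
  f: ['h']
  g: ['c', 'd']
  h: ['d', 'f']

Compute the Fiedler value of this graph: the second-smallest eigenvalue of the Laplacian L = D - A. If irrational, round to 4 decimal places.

0.1522

Each diagonal entry of L is the vertex degree and each off-diagonal entry is -1 where an edge is present, 0 otherwise; in the order [a, b, c, d, e, f, g, h] the diagonal is [2, 1, 2, 2, 2, 1, 2, 2]. Computing the eigenvalues of L and sorting gives [0, 0.1522, 0.5858, 1.2346, 2, 2.7654, 3.4142, 3.8478]. The Fiedler value lambda_2 = 0.1522 is strictly positive, so the graph is connected. There is one zero in the spectrum, matching the 1 component.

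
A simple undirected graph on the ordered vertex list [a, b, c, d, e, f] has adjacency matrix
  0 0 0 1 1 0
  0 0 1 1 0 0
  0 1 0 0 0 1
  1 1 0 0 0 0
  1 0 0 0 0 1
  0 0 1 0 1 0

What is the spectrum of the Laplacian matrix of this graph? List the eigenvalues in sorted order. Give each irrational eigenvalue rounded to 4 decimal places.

Each diagonal entry of L is the vertex degree and each off-diagonal entry is -1 where an edge is present, 0 otherwise; in the order [a, b, c, d, e, f] the diagonal is [2, 2, 2, 2, 2, 2]. The multiplicity of 0 as a Laplacian eigenvalue equals the number of connected components.

[0, 1, 1, 3, 3, 4]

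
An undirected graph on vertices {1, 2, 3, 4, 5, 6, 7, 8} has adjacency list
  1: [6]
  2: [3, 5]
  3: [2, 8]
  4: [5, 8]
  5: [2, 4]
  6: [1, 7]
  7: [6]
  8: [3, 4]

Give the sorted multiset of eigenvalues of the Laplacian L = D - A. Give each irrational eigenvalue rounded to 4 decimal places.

[0, 0, 1, 1.3820, 1.3820, 3, 3.6180, 3.6180]

Reading degrees in the order [1, 2, 3, 4, 5, 6, 7, 8] gives [1, 2, 2, 2, 2, 2, 1, 2]; set D = diag(1, 2, 2, 2, 2, 2, 1, 2) and form L = D - A. Since every row of L sums to 0, the all-ones vector is in the kernel and 0 is an eigenvalue. The 2 zero eigenvalues correspond to the 2 connected components. The eigenvalues sum to 14, which equals trace(L) = 2|E|.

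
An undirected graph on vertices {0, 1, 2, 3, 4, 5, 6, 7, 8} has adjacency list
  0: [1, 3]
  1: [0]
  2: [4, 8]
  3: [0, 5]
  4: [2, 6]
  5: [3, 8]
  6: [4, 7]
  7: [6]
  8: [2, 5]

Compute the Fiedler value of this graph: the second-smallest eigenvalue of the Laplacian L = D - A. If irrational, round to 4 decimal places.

With the vertex order [0, 1, 2, 3, 4, 5, 6, 7, 8], the degrees are [2, 1, 2, 2, 2, 2, 2, 1, 2], giving D = diag(2, 1, 2, 2, 2, 2, 2, 1, 2) and L = D - A. Computing the eigenvalues of L and sorting gives [0, 0.1206, 0.4679, 1, 1.6527, 2.3473, 3, 3.5321, 3.8794]. The Fiedler value lambda_2 = 0.1206 is strictly positive, so the graph is connected. The largest eigenvalue, 3.8794, is at most the vertex count 9. The eigenvalues sum to 16, which equals trace(L) = 2|E|.

0.1206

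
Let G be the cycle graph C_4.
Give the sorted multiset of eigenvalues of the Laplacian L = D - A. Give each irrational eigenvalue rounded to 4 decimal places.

The graph has 4 vertices and degree multiset [2, 2, 2, 2]; D is the diagonal matrix of degrees and L = D - A. Diagonalising L (or applying a numerical eigensolver to the 4x4 matrix) gives the spectrum above. The eigenvalues sum to 8, which equals trace(L) = 2|E|.

[0, 2, 2, 4]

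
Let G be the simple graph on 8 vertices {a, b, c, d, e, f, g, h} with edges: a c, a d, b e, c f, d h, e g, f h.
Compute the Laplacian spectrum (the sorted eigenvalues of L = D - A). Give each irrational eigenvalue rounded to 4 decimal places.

Reading degrees in the order [a, b, c, d, e, f, g, h] gives [2, 1, 2, 2, 2, 2, 1, 2]; set D = diag(2, 1, 2, 2, 2, 2, 1, 2) and form L = D - A. Diagonalising L (or applying a numerical eigensolver to the 8x8 matrix) gives the spectrum above. The 2 zero eigenvalues correspond to the 2 connected components.

[0, 0, 1, 1.3820, 1.3820, 3, 3.6180, 3.6180]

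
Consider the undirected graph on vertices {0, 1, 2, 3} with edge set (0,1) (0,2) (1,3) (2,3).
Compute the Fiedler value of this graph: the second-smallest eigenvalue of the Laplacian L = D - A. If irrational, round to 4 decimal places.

2

Each diagonal entry of L is the vertex degree and each off-diagonal entry is -1 where an edge is present, 0 otherwise; in the order [0, 1, 2, 3] the diagonal is [2, 2, 2, 2]. The smallest Laplacian eigenvalue is always 0. The next one, lambda_2 = 2, measures how hard the graph is to disconnect: larger values mean better connectivity. There is one zero in the spectrum, matching the 1 component. By the matrix-tree theorem the graph has (1/4) * product of the nonzero eigenvalues = 4 spanning trees.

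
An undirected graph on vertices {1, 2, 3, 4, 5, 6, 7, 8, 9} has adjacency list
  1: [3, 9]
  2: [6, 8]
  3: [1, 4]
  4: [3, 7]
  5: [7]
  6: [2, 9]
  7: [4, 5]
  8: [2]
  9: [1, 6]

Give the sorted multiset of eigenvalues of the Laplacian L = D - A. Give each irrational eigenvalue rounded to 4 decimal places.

With the vertex order [1, 2, 3, 4, 5, 6, 7, 8, 9], the degrees are [2, 2, 2, 2, 1, 2, 2, 1, 2], giving D = diag(2, 2, 2, 2, 1, 2, 2, 1, 2) and L = D - A. Diagonalising L (or applying a numerical eigensolver to the 9x9 matrix) gives the spectrum above. The single zero eigenvalue shows the graph is connected. The largest eigenvalue, 3.8794, is at most the vertex count 9. By the matrix-tree theorem the graph has (1/9) * product of the nonzero eigenvalues = 1 spanning tree.

[0, 0.1206, 0.4679, 1, 1.6527, 2.3473, 3, 3.5321, 3.8794]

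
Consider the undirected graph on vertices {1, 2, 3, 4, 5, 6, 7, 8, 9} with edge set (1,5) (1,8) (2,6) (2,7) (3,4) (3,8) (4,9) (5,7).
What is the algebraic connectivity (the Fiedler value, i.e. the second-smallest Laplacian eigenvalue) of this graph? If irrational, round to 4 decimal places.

0.1206

Reading degrees in the order [1, 2, 3, 4, 5, 6, 7, 8, 9] gives [2, 2, 2, 2, 2, 1, 2, 2, 1]; set D = diag(2, 2, 2, 2, 2, 1, 2, 2, 1) and form L = D - A. The sorted Laplacian eigenvalues are [0, 0.1206, 0.4679, 1, 1.6527, 2.3473, 3, 3.5321, 3.8794]; the algebraic connectivity is the second entry, 0.1206. The eigenvalues sum to 16, which equals trace(L) = 2|E|. There is one zero in the spectrum, matching the 1 component.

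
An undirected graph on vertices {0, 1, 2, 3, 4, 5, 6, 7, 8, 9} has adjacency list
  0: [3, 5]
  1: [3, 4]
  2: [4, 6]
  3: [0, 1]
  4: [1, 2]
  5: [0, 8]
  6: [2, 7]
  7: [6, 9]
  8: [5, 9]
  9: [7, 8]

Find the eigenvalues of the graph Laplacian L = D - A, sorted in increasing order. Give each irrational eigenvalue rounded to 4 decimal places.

[0, 0.3820, 0.3820, 1.3820, 1.3820, 2.6180, 2.6180, 3.6180, 3.6180, 4]

With the vertex order [0, 1, 2, 3, 4, 5, 6, 7, 8, 9], the degrees are [2, 2, 2, 2, 2, 2, 2, 2, 2, 2], giving D = diag(2, 2, 2, 2, 2, 2, 2, 2, 2, 2) and L = D - A. Since every row of L sums to 0, the all-ones vector is in the kernel and 0 is an eigenvalue. By the matrix-tree theorem the graph has (1/10) * product of the nonzero eigenvalues = 10 spanning trees.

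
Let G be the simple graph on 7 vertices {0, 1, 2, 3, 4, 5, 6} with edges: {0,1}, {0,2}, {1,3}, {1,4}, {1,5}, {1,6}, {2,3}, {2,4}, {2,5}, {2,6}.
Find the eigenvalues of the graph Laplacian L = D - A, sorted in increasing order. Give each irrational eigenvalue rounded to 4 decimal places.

[0, 2, 2, 2, 2, 5, 7]

Reading degrees in the order [0, 1, 2, 3, 4, 5, 6] gives [2, 5, 5, 2, 2, 2, 2]; set D = diag(2, 5, 5, 2, 2, 2, 2) and form L = D - A. L is symmetric positive semidefinite, so every eigenvalue is real and nonnegative.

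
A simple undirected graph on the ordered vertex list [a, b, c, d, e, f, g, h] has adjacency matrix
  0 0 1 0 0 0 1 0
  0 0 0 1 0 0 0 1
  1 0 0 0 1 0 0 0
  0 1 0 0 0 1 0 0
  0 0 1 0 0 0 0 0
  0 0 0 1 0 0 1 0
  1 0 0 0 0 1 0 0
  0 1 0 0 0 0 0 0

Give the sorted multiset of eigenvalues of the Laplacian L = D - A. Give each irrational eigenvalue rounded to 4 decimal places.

With the vertex order [a, b, c, d, e, f, g, h], the degrees are [2, 2, 2, 2, 1, 2, 2, 1], giving D = diag(2, 2, 2, 2, 1, 2, 2, 1) and L = D - A. The multiplicity of 0 as a Laplacian eigenvalue equals the number of connected components.

[0, 0.1522, 0.5858, 1.2346, 2, 2.7654, 3.4142, 3.8478]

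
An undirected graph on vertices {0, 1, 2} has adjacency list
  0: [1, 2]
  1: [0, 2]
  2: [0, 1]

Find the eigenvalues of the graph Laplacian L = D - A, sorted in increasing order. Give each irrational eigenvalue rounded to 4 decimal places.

[0, 3, 3]

Each diagonal entry of L is the vertex degree and each off-diagonal entry is -1 where an edge is present, 0 otherwise; in the order [0, 1, 2] the diagonal is [2, 2, 2]. The multiplicity of 0 as a Laplacian eigenvalue equals the number of connected components. The single zero eigenvalue shows the graph is connected. There is one zero in the spectrum, matching the 1 component. The eigenvalues sum to 6, which equals trace(L) = 2|E|.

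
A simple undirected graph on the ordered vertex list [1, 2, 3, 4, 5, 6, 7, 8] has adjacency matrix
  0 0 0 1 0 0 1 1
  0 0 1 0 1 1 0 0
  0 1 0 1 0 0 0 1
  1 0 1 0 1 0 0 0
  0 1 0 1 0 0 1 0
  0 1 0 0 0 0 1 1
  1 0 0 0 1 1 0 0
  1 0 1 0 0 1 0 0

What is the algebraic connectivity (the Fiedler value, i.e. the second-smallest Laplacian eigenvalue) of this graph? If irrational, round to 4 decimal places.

2

Reading degrees in the order [1, 2, 3, 4, 5, 6, 7, 8] gives [3, 3, 3, 3, 3, 3, 3, 3]; set D = diag(3, 3, 3, 3, 3, 3, 3, 3) and form L = D - A. Computing the eigenvalues of L and sorting gives [0, 2, 2, 2, 4, 4, 4, 6]. The Fiedler value lambda_2 = 2 is strictly positive, so the graph is connected. By the matrix-tree theorem the graph has (1/8) * product of the nonzero eigenvalues = 384 spanning trees. There is one zero in the spectrum, matching the 1 component.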